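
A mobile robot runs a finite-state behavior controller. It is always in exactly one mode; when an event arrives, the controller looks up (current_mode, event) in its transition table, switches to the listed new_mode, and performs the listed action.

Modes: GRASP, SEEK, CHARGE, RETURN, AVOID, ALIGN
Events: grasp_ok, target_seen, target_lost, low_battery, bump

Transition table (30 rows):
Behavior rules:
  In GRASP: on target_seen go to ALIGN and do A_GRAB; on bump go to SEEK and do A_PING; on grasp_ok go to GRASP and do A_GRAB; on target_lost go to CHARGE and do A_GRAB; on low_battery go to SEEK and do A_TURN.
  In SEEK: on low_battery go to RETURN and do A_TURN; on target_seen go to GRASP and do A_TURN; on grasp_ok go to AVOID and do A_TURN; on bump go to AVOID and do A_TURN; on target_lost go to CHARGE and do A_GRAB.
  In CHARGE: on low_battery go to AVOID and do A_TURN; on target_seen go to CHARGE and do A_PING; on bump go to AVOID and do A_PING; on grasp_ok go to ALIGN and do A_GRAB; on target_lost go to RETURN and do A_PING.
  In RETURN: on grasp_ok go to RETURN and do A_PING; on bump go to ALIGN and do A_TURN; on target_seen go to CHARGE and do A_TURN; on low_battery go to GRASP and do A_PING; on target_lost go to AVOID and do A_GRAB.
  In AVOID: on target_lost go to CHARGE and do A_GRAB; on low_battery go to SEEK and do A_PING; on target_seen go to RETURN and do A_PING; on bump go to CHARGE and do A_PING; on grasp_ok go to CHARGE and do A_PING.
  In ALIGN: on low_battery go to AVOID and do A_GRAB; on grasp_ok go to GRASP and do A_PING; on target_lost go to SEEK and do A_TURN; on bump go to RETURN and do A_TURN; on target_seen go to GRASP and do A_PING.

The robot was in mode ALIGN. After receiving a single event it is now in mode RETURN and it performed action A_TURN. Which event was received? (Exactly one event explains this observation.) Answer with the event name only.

try grasp_ok: (ALIGN, grasp_ok) → (GRASP, A_PING)
try target_seen: (ALIGN, target_seen) → (GRASP, A_PING)
try target_lost: (ALIGN, target_lost) → (SEEK, A_TURN)
try low_battery: (ALIGN, low_battery) → (AVOID, A_GRAB)
try bump: (ALIGN, bump) → (RETURN, A_TURN)  ← matches

bump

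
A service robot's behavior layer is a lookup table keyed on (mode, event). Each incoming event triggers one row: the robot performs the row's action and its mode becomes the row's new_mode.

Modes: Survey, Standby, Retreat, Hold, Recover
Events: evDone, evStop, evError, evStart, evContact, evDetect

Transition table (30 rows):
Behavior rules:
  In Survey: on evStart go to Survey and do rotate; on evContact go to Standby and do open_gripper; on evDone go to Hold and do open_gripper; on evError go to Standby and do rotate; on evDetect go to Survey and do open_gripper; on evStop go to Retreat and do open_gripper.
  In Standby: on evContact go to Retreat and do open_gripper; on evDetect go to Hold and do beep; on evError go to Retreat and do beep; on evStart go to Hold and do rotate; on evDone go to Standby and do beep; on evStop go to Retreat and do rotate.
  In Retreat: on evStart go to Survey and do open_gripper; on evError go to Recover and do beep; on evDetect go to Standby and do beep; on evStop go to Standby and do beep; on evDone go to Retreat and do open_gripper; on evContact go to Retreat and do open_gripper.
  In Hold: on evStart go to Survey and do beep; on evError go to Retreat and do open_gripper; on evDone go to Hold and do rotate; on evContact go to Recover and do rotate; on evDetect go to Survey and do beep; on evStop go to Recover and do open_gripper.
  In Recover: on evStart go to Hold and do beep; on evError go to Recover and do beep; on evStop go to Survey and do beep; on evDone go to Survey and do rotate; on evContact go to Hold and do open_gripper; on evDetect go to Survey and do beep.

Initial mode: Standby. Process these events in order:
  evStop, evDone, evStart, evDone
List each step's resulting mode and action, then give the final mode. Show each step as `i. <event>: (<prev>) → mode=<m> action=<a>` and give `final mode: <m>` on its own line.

final mode: Hold

1. evStop: (Standby) → mode=Retreat action=rotate
2. evDone: (Retreat) → mode=Retreat action=open_gripper
3. evStart: (Retreat) → mode=Survey action=open_gripper
4. evDone: (Survey) → mode=Hold action=open_gripper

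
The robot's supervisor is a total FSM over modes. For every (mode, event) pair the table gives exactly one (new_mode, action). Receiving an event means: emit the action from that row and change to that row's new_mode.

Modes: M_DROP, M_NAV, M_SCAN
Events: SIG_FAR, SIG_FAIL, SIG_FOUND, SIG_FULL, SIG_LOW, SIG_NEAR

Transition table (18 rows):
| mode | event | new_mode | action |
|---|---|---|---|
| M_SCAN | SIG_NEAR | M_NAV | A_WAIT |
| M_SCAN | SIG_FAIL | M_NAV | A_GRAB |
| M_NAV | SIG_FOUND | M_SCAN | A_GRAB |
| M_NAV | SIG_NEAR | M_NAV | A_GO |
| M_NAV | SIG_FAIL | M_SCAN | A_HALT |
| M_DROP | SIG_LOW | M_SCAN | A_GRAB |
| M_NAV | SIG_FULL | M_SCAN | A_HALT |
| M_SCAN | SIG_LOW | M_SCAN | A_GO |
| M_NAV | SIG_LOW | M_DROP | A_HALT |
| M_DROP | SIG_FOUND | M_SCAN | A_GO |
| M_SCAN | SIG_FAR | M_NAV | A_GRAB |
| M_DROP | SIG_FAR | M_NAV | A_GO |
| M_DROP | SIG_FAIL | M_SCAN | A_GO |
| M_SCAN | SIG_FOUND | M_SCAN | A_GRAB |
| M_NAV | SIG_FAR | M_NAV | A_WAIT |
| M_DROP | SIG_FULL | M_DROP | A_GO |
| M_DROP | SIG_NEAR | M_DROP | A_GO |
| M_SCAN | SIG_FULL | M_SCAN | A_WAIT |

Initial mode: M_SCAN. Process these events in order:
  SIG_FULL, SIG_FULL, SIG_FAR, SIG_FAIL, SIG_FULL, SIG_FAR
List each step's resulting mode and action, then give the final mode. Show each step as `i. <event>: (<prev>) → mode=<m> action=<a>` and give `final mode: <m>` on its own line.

final mode: M_NAV

1. SIG_FULL: (M_SCAN) → mode=M_SCAN action=A_WAIT
2. SIG_FULL: (M_SCAN) → mode=M_SCAN action=A_WAIT
3. SIG_FAR: (M_SCAN) → mode=M_NAV action=A_GRAB
4. SIG_FAIL: (M_NAV) → mode=M_SCAN action=A_HALT
5. SIG_FULL: (M_SCAN) → mode=M_SCAN action=A_WAIT
6. SIG_FAR: (M_SCAN) → mode=M_NAV action=A_GRAB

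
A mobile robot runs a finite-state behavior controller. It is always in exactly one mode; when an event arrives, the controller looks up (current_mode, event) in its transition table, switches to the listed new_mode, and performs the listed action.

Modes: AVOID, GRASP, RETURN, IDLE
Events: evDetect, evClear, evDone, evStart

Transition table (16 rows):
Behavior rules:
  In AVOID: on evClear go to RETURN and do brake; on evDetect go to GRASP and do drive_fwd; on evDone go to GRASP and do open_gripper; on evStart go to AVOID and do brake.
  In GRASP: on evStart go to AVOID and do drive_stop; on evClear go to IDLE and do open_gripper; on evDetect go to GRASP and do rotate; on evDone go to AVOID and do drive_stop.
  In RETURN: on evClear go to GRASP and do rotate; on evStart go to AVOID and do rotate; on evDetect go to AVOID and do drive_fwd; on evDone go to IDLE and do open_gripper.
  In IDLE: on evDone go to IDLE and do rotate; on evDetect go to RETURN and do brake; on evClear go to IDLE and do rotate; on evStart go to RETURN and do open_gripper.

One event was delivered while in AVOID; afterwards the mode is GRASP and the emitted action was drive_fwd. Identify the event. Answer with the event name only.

evDetect

try evDetect: (AVOID, evDetect) → (GRASP, drive_fwd)  ← matches
try evClear: (AVOID, evClear) → (RETURN, brake)
try evDone: (AVOID, evDone) → (GRASP, open_gripper)
try evStart: (AVOID, evStart) → (AVOID, brake)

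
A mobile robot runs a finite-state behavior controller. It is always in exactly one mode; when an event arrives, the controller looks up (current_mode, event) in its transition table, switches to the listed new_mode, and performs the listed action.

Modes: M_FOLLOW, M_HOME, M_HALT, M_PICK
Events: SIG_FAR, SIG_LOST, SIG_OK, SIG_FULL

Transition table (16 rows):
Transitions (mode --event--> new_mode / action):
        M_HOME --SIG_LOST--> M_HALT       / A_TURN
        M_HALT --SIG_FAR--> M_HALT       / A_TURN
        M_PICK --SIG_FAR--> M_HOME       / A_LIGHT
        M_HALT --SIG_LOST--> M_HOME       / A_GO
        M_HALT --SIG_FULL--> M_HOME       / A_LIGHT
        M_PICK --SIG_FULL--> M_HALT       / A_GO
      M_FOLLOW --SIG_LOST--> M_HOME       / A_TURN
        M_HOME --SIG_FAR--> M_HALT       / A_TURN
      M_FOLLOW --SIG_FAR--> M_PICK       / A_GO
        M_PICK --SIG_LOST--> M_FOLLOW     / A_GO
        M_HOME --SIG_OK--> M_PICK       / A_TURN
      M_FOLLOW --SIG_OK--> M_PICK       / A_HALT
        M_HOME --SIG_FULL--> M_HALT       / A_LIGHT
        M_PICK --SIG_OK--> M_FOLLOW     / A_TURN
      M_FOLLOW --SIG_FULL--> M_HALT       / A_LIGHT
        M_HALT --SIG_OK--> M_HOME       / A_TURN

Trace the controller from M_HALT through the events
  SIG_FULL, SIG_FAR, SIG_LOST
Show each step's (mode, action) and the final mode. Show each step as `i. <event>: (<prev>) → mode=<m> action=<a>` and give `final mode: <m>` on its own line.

1. SIG_FULL: (M_HALT) → mode=M_HOME action=A_LIGHT
2. SIG_FAR: (M_HOME) → mode=M_HALT action=A_TURN
3. SIG_LOST: (M_HALT) → mode=M_HOME action=A_GO

final mode: M_HOME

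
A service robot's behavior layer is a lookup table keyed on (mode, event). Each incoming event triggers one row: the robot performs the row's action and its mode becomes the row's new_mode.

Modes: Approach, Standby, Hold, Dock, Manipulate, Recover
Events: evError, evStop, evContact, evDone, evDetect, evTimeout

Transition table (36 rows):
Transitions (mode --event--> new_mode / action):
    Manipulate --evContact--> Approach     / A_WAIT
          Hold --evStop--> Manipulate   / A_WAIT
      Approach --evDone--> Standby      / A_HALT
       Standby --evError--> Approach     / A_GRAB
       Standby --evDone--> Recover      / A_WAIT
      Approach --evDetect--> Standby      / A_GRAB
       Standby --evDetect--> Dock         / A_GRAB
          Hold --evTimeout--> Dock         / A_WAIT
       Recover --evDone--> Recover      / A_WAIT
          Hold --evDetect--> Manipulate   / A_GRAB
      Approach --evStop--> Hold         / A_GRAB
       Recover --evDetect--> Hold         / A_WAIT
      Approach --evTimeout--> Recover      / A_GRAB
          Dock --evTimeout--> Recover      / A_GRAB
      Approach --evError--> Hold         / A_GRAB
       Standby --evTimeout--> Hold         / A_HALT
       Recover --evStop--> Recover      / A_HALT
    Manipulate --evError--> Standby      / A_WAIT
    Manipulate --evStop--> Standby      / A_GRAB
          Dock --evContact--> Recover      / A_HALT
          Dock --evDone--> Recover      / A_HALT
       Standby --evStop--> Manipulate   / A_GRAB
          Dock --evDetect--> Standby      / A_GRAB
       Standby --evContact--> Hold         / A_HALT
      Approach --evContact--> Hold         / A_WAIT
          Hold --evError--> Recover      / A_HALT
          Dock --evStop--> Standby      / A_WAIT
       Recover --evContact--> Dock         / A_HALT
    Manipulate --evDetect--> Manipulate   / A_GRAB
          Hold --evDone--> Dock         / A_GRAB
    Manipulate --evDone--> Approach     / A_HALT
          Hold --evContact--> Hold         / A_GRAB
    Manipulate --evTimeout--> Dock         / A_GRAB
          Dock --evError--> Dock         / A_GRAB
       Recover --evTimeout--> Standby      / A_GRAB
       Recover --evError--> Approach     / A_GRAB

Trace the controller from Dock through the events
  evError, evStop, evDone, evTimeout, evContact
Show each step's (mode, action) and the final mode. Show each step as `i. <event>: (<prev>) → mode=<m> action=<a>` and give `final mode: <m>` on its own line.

final mode: Hold

1. evError: (Dock) → mode=Dock action=A_GRAB
2. evStop: (Dock) → mode=Standby action=A_WAIT
3. evDone: (Standby) → mode=Recover action=A_WAIT
4. evTimeout: (Recover) → mode=Standby action=A_GRAB
5. evContact: (Standby) → mode=Hold action=A_HALT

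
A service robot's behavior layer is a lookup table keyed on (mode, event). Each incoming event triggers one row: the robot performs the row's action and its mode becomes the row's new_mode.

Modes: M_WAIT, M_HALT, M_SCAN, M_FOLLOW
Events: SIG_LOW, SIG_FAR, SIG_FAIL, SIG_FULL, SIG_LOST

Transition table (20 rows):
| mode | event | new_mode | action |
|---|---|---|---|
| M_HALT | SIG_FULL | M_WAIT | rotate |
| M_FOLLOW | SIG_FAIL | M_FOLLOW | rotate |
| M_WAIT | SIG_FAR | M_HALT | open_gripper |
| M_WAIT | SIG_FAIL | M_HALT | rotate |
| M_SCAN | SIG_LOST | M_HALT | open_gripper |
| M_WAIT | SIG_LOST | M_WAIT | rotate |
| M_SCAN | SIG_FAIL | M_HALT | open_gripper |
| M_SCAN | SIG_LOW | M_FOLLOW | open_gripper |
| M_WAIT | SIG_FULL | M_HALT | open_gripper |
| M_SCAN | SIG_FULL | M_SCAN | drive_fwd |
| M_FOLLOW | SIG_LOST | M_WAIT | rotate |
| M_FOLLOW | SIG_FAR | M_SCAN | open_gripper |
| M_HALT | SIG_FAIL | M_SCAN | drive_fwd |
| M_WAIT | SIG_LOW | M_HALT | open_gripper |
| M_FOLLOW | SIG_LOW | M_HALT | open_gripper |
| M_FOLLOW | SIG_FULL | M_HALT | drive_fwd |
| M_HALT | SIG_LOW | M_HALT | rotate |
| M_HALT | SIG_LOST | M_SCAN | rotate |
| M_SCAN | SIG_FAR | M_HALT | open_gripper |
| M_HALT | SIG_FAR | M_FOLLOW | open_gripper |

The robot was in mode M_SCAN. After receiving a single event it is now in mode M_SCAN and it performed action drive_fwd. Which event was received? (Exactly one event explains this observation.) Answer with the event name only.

SIG_FULL

try SIG_LOW: (M_SCAN, SIG_LOW) → (M_FOLLOW, open_gripper)
try SIG_FAR: (M_SCAN, SIG_FAR) → (M_HALT, open_gripper)
try SIG_FAIL: (M_SCAN, SIG_FAIL) → (M_HALT, open_gripper)
try SIG_FULL: (M_SCAN, SIG_FULL) → (M_SCAN, drive_fwd)  ← matches
try SIG_LOST: (M_SCAN, SIG_LOST) → (M_HALT, open_gripper)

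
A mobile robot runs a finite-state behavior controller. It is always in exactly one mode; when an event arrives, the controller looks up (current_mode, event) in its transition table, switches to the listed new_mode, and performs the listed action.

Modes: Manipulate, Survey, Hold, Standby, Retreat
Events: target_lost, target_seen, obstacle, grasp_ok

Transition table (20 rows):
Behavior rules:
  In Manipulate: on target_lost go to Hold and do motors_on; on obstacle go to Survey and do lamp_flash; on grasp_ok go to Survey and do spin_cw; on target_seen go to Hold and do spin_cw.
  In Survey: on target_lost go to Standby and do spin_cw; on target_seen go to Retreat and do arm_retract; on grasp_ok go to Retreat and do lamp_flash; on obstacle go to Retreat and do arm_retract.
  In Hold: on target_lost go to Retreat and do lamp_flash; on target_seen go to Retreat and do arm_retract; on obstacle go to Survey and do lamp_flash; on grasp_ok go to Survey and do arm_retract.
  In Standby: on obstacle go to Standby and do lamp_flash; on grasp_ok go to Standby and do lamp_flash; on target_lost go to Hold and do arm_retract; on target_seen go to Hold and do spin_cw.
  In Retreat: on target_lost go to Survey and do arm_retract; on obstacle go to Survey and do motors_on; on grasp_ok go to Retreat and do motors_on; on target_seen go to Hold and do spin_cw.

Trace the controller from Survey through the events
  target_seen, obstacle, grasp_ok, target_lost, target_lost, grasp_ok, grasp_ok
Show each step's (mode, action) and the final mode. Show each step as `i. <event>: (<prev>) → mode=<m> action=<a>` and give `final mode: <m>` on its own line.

final mode: Standby

1. target_seen: (Survey) → mode=Retreat action=arm_retract
2. obstacle: (Retreat) → mode=Survey action=motors_on
3. grasp_ok: (Survey) → mode=Retreat action=lamp_flash
4. target_lost: (Retreat) → mode=Survey action=arm_retract
5. target_lost: (Survey) → mode=Standby action=spin_cw
6. grasp_ok: (Standby) → mode=Standby action=lamp_flash
7. grasp_ok: (Standby) → mode=Standby action=lamp_flash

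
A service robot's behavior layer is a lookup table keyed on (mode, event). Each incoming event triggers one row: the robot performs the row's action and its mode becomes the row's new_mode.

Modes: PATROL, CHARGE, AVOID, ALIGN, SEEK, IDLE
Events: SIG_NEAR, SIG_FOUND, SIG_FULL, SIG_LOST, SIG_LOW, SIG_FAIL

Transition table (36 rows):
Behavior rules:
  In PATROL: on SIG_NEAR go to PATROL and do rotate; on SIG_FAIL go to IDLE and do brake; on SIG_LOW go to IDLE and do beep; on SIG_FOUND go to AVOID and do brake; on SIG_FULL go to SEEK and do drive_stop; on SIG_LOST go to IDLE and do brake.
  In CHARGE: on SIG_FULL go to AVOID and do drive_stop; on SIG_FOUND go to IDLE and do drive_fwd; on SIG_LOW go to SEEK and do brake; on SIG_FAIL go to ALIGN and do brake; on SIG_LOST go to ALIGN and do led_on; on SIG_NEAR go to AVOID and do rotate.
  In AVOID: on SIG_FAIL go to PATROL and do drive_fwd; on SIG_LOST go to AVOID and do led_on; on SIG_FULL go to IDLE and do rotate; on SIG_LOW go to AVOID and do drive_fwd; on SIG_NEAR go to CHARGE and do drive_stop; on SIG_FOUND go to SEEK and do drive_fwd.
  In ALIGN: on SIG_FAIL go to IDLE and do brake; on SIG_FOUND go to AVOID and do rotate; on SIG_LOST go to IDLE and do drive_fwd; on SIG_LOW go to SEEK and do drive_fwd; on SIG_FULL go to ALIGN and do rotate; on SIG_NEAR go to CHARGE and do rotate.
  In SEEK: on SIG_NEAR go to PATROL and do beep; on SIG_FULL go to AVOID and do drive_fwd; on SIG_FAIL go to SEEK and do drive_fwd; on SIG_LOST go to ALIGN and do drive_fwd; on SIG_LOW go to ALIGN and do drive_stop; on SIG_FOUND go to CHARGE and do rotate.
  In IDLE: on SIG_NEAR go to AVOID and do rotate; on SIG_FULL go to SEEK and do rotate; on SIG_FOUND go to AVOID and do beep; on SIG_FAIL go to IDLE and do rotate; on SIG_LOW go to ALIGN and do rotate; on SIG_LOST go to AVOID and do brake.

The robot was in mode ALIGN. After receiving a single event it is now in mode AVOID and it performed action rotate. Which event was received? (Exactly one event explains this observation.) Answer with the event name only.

try SIG_NEAR: (ALIGN, SIG_NEAR) → (CHARGE, rotate)
try SIG_FOUND: (ALIGN, SIG_FOUND) → (AVOID, rotate)  ← matches
try SIG_FULL: (ALIGN, SIG_FULL) → (ALIGN, rotate)
try SIG_LOST: (ALIGN, SIG_LOST) → (IDLE, drive_fwd)
try SIG_LOW: (ALIGN, SIG_LOW) → (SEEK, drive_fwd)
try SIG_FAIL: (ALIGN, SIG_FAIL) → (IDLE, brake)

SIG_FOUND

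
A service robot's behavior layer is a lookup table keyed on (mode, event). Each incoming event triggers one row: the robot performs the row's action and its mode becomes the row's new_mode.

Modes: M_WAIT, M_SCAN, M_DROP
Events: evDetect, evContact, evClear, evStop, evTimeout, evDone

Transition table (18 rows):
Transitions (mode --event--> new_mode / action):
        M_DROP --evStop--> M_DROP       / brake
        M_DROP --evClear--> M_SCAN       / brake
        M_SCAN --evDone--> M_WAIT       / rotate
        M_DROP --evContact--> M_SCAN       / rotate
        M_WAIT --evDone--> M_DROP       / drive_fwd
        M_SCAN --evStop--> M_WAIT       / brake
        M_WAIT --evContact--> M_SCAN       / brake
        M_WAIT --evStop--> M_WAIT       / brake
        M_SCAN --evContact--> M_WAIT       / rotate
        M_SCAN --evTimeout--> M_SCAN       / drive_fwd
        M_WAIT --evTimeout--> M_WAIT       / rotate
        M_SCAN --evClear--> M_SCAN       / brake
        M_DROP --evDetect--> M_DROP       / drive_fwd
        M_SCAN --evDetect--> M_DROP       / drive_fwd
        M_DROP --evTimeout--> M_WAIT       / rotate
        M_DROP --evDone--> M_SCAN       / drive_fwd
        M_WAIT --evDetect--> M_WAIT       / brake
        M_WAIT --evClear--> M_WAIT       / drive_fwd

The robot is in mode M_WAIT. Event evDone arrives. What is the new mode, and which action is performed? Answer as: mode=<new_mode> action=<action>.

current mode = M_WAIT; filter table to that mode:
  (M_WAIT, evDone) → (M_DROP, drive_fwd)  ← event matches
  (M_WAIT, evContact) → (M_SCAN, brake)
  (M_WAIT, evStop) → (M_WAIT, brake)
  (M_WAIT, evTimeout) → (M_WAIT, rotate)
  (M_WAIT, evDetect) → (M_WAIT, brake)
  (M_WAIT, evClear) → (M_WAIT, drive_fwd)
event = evDone selects (M_DROP, drive_fwd)

mode=M_DROP action=drive_fwd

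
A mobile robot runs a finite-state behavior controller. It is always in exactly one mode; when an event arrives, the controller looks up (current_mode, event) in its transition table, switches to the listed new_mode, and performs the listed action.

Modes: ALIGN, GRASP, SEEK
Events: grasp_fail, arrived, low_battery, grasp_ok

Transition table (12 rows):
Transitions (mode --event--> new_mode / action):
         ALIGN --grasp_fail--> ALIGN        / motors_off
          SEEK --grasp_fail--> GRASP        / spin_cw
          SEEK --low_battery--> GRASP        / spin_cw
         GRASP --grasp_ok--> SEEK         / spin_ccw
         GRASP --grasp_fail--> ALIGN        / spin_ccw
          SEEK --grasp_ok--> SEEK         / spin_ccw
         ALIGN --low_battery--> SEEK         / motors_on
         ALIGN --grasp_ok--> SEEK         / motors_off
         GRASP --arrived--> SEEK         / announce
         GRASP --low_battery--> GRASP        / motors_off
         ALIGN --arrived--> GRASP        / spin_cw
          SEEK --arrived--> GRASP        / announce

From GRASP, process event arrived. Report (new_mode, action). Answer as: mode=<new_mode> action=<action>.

current mode = GRASP; filter table to that mode:
  (GRASP, grasp_ok) → (SEEK, spin_ccw)
  (GRASP, grasp_fail) → (ALIGN, spin_ccw)
  (GRASP, arrived) → (SEEK, announce)  ← event matches
  (GRASP, low_battery) → (GRASP, motors_off)
event = arrived selects (SEEK, announce)

mode=SEEK action=announce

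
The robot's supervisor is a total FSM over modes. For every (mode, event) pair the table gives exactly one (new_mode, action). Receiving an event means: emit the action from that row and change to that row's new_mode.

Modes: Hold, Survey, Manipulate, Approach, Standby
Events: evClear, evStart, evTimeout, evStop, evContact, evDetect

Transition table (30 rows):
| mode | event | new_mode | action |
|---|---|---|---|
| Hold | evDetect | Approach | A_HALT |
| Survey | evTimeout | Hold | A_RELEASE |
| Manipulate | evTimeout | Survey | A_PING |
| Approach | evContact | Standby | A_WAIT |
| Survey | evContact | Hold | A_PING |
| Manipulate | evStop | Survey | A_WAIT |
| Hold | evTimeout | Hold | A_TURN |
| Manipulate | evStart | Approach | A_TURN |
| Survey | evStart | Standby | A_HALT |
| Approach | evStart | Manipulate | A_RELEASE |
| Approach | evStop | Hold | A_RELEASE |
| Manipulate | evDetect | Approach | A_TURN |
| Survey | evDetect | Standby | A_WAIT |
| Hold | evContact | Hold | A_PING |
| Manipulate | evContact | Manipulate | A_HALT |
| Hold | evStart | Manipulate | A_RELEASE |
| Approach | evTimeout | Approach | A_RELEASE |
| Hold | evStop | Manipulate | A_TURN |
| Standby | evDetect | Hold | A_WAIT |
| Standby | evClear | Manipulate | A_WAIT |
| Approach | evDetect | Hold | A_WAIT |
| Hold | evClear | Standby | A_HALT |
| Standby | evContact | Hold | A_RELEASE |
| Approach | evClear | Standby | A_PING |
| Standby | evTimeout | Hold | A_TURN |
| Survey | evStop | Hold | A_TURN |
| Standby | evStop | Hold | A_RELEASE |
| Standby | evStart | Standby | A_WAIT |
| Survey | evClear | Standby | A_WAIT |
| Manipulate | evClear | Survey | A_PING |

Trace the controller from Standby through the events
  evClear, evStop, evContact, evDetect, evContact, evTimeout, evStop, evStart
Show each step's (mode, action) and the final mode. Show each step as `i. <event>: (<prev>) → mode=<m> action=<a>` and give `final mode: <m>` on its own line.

final mode: Approach

1. evClear: (Standby) → mode=Manipulate action=A_WAIT
2. evStop: (Manipulate) → mode=Survey action=A_WAIT
3. evContact: (Survey) → mode=Hold action=A_PING
4. evDetect: (Hold) → mode=Approach action=A_HALT
5. evContact: (Approach) → mode=Standby action=A_WAIT
6. evTimeout: (Standby) → mode=Hold action=A_TURN
7. evStop: (Hold) → mode=Manipulate action=A_TURN
8. evStart: (Manipulate) → mode=Approach action=A_TURN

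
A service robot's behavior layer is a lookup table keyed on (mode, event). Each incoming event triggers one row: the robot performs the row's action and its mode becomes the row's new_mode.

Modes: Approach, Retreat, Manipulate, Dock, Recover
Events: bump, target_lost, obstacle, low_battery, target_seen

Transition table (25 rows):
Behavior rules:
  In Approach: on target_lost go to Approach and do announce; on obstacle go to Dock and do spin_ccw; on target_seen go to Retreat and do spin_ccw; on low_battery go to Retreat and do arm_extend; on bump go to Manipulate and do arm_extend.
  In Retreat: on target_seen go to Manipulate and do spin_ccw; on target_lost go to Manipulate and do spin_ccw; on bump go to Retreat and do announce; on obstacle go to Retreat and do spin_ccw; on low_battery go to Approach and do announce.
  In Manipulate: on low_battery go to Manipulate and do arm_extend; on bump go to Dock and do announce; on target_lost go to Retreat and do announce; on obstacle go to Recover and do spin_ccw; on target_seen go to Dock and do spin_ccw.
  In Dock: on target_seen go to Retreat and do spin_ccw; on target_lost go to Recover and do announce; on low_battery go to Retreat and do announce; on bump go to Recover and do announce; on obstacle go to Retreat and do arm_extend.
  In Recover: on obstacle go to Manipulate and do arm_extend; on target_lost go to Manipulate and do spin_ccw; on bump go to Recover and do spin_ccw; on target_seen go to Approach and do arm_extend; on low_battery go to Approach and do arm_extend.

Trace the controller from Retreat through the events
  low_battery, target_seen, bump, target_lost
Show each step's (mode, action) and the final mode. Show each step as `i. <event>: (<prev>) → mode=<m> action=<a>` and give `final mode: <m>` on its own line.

1. low_battery: (Retreat) → mode=Approach action=announce
2. target_seen: (Approach) → mode=Retreat action=spin_ccw
3. bump: (Retreat) → mode=Retreat action=announce
4. target_lost: (Retreat) → mode=Manipulate action=spin_ccw

final mode: Manipulate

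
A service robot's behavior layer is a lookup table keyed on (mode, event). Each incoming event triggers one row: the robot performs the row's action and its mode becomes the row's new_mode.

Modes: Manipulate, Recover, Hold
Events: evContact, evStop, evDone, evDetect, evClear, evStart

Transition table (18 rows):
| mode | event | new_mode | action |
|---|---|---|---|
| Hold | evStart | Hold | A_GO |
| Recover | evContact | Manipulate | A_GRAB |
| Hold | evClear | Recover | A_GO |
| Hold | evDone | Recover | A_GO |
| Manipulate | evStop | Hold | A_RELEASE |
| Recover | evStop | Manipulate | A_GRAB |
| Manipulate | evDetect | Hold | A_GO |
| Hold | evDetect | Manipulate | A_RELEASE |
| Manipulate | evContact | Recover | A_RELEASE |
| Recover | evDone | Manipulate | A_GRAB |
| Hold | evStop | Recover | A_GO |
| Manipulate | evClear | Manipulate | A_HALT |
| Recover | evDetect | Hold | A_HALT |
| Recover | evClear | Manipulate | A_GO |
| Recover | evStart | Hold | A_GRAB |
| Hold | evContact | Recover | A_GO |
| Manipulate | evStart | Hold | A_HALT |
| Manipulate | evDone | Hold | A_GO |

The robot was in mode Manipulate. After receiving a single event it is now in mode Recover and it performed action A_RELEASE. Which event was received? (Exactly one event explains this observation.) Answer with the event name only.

evContact

try evContact: (Manipulate, evContact) → (Recover, A_RELEASE)  ← matches
try evStop: (Manipulate, evStop) → (Hold, A_RELEASE)
try evDone: (Manipulate, evDone) → (Hold, A_GO)
try evDetect: (Manipulate, evDetect) → (Hold, A_GO)
try evClear: (Manipulate, evClear) → (Manipulate, A_HALT)
try evStart: (Manipulate, evStart) → (Hold, A_HALT)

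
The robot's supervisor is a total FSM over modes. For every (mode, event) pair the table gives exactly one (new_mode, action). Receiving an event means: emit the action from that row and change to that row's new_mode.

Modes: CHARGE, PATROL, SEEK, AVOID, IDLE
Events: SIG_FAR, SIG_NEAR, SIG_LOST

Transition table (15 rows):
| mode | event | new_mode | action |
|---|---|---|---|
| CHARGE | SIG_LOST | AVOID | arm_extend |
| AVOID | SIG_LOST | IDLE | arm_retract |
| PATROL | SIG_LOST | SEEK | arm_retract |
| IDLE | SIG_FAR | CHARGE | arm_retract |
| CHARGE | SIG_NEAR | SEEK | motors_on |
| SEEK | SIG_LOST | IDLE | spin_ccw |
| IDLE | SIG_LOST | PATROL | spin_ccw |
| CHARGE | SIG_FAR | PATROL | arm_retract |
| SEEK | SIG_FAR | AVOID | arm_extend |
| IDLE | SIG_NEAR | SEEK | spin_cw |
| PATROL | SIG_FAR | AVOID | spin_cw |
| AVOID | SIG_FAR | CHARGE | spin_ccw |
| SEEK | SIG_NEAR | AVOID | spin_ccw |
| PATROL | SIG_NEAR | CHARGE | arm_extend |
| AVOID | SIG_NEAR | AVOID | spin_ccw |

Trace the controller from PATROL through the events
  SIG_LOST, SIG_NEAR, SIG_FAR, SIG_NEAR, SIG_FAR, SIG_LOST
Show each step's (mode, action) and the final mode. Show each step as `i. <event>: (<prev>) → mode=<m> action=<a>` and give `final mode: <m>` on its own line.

1. SIG_LOST: (PATROL) → mode=SEEK action=arm_retract
2. SIG_NEAR: (SEEK) → mode=AVOID action=spin_ccw
3. SIG_FAR: (AVOID) → mode=CHARGE action=spin_ccw
4. SIG_NEAR: (CHARGE) → mode=SEEK action=motors_on
5. SIG_FAR: (SEEK) → mode=AVOID action=arm_extend
6. SIG_LOST: (AVOID) → mode=IDLE action=arm_retract

final mode: IDLE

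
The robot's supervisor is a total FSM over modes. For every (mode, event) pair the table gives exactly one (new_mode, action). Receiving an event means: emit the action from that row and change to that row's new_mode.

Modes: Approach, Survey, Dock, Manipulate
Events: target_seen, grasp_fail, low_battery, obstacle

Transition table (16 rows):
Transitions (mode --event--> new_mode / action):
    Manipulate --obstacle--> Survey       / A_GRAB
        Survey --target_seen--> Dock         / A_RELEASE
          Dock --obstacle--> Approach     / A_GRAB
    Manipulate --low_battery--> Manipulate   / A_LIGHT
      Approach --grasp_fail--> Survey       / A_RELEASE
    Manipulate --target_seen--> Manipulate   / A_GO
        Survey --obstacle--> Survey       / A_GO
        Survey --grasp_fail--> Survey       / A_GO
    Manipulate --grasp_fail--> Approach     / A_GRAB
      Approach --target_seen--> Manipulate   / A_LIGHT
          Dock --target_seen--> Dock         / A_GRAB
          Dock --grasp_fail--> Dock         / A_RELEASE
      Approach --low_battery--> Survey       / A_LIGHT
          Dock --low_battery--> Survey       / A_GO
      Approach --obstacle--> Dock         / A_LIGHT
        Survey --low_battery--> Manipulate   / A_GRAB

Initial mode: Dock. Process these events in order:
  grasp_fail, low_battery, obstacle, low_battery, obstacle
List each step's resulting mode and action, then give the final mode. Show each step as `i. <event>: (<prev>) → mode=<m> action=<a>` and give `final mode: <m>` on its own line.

final mode: Survey

1. grasp_fail: (Dock) → mode=Dock action=A_RELEASE
2. low_battery: (Dock) → mode=Survey action=A_GO
3. obstacle: (Survey) → mode=Survey action=A_GO
4. low_battery: (Survey) → mode=Manipulate action=A_GRAB
5. obstacle: (Manipulate) → mode=Survey action=A_GRAB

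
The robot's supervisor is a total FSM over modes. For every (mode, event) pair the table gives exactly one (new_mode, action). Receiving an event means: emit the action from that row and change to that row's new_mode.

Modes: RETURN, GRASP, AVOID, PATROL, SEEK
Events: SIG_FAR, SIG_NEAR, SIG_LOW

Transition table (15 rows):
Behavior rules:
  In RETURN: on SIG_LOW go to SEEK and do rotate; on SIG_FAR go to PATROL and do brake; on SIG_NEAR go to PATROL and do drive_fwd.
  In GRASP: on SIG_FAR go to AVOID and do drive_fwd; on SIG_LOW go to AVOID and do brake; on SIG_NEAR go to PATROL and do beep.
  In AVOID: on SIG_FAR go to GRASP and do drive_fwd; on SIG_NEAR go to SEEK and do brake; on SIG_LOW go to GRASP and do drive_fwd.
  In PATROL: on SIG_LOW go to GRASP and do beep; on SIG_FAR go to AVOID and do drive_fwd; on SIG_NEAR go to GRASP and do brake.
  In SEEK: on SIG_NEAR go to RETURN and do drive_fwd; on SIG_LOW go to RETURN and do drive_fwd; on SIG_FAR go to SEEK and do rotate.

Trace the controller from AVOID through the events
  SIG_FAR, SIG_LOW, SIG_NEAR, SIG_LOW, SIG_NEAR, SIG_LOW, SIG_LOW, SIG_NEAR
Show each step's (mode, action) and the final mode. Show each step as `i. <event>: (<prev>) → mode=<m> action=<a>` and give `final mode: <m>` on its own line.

final mode: SEEK

1. SIG_FAR: (AVOID) → mode=GRASP action=drive_fwd
2. SIG_LOW: (GRASP) → mode=AVOID action=brake
3. SIG_NEAR: (AVOID) → mode=SEEK action=brake
4. SIG_LOW: (SEEK) → mode=RETURN action=drive_fwd
5. SIG_NEAR: (RETURN) → mode=PATROL action=drive_fwd
6. SIG_LOW: (PATROL) → mode=GRASP action=beep
7. SIG_LOW: (GRASP) → mode=AVOID action=brake
8. SIG_NEAR: (AVOID) → mode=SEEK action=brake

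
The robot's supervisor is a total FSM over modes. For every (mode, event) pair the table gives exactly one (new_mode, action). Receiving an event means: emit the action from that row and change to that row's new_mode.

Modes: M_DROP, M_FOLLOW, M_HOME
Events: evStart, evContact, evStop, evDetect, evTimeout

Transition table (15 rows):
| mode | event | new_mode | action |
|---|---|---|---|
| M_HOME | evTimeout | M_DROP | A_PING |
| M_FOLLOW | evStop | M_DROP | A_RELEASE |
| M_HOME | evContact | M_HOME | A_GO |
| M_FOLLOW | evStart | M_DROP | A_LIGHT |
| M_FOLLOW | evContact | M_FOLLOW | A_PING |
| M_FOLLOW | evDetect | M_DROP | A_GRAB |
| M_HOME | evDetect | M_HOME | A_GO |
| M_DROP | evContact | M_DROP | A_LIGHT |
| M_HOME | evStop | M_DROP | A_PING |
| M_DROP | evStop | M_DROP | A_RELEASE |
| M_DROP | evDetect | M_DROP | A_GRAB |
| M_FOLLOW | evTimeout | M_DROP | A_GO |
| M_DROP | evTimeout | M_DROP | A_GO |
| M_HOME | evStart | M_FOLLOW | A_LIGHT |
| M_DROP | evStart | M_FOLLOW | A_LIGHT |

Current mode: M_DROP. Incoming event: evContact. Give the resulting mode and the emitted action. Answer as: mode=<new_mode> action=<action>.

current mode = M_DROP; filter table to that mode:
  (M_DROP, evContact) → (M_DROP, A_LIGHT)  ← event matches
  (M_DROP, evStop) → (M_DROP, A_RELEASE)
  (M_DROP, evDetect) → (M_DROP, A_GRAB)
  (M_DROP, evTimeout) → (M_DROP, A_GO)
  (M_DROP, evStart) → (M_FOLLOW, A_LIGHT)
event = evContact selects (M_DROP, A_LIGHT)

mode=M_DROP action=A_LIGHT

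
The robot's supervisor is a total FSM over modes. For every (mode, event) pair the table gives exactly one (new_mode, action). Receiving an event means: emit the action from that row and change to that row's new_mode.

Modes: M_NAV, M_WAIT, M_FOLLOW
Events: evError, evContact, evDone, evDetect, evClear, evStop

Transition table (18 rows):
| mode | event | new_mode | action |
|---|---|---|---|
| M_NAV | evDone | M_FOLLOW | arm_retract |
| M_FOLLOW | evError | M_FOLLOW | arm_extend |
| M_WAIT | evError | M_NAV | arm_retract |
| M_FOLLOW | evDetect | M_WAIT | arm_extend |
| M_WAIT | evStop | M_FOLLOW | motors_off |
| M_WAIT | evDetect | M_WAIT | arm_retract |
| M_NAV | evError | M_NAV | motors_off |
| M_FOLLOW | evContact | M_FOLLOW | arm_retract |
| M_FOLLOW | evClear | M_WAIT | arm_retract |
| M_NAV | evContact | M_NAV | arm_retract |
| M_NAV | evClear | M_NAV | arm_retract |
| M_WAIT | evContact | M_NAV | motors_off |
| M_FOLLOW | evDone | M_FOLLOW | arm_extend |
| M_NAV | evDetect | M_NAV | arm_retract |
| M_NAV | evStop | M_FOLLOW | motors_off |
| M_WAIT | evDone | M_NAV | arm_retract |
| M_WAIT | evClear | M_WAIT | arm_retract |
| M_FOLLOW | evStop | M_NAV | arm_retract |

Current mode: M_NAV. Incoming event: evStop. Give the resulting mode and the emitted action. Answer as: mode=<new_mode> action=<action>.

mode=M_FOLLOW action=motors_off

current mode = M_NAV; filter table to that mode:
  (M_NAV, evDone) → (M_FOLLOW, arm_retract)
  (M_NAV, evError) → (M_NAV, motors_off)
  (M_NAV, evContact) → (M_NAV, arm_retract)
  (M_NAV, evClear) → (M_NAV, arm_retract)
  (M_NAV, evDetect) → (M_NAV, arm_retract)
  (M_NAV, evStop) → (M_FOLLOW, motors_off)  ← event matches
event = evStop selects (M_FOLLOW, motors_off)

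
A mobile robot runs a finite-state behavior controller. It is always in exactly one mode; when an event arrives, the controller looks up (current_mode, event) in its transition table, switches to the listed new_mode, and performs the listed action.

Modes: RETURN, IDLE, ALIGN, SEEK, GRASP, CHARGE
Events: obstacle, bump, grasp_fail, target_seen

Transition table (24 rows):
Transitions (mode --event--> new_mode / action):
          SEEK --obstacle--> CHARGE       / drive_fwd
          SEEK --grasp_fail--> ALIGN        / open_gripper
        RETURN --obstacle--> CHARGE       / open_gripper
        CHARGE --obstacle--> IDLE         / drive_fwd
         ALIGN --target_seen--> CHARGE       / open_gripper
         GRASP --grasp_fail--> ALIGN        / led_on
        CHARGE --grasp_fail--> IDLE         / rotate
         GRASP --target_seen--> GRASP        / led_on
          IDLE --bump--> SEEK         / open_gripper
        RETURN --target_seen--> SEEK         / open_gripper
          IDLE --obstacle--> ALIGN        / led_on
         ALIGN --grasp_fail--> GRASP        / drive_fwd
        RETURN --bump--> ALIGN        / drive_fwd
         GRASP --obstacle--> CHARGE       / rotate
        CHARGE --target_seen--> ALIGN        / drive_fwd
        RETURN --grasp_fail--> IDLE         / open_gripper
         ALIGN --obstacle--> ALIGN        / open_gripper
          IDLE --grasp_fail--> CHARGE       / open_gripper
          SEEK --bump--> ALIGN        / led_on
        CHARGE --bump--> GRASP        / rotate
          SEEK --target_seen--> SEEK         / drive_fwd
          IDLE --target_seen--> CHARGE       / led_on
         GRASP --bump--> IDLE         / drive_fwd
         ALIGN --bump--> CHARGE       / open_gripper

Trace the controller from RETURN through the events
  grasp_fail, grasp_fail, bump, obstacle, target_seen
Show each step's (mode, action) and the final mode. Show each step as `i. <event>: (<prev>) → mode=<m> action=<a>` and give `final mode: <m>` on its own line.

final mode: ALIGN

1. grasp_fail: (RETURN) → mode=IDLE action=open_gripper
2. grasp_fail: (IDLE) → mode=CHARGE action=open_gripper
3. bump: (CHARGE) → mode=GRASP action=rotate
4. obstacle: (GRASP) → mode=CHARGE action=rotate
5. target_seen: (CHARGE) → mode=ALIGN action=drive_fwd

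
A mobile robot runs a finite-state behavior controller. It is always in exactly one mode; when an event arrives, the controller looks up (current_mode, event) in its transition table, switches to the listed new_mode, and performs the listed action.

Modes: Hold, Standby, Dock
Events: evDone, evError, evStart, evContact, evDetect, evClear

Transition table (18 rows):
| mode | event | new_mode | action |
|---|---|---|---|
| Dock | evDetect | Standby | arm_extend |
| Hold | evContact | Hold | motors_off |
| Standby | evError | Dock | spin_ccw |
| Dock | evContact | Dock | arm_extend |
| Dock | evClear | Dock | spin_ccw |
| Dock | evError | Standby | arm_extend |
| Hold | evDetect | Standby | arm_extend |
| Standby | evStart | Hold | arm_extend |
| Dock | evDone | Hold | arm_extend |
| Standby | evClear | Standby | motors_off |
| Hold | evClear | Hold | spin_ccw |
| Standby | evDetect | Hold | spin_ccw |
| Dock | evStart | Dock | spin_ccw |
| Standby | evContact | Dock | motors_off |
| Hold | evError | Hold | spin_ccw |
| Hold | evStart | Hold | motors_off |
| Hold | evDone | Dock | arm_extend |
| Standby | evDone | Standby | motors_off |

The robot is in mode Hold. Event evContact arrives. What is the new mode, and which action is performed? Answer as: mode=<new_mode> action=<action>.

current mode = Hold; filter table to that mode:
  (Hold, evContact) → (Hold, motors_off)  ← event matches
  (Hold, evDetect) → (Standby, arm_extend)
  (Hold, evClear) → (Hold, spin_ccw)
  (Hold, evError) → (Hold, spin_ccw)
  (Hold, evStart) → (Hold, motors_off)
  (Hold, evDone) → (Dock, arm_extend)
event = evContact selects (Hold, motors_off)

mode=Hold action=motors_off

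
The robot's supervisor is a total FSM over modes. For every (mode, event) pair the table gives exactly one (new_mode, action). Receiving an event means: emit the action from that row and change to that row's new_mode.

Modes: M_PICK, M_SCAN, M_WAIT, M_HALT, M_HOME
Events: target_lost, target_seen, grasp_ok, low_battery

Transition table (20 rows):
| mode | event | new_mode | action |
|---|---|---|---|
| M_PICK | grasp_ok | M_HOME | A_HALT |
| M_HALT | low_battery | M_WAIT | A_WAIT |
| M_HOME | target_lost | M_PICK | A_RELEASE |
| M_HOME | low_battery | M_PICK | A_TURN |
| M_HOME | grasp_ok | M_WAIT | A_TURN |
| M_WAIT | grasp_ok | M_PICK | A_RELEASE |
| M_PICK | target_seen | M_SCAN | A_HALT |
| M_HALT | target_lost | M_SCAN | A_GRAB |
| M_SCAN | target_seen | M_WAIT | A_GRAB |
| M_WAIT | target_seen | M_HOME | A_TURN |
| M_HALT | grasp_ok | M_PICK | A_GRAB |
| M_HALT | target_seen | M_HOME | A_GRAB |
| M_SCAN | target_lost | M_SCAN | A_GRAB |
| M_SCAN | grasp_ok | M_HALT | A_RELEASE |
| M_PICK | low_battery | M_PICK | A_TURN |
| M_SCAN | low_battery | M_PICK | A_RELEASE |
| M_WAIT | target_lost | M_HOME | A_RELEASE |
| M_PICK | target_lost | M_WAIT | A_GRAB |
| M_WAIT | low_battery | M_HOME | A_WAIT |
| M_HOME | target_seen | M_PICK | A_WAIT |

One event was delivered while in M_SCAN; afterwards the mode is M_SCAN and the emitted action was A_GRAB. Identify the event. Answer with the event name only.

try target_lost: (M_SCAN, target_lost) → (M_SCAN, A_GRAB)  ← matches
try target_seen: (M_SCAN, target_seen) → (M_WAIT, A_GRAB)
try grasp_ok: (M_SCAN, grasp_ok) → (M_HALT, A_RELEASE)
try low_battery: (M_SCAN, low_battery) → (M_PICK, A_RELEASE)

target_lost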